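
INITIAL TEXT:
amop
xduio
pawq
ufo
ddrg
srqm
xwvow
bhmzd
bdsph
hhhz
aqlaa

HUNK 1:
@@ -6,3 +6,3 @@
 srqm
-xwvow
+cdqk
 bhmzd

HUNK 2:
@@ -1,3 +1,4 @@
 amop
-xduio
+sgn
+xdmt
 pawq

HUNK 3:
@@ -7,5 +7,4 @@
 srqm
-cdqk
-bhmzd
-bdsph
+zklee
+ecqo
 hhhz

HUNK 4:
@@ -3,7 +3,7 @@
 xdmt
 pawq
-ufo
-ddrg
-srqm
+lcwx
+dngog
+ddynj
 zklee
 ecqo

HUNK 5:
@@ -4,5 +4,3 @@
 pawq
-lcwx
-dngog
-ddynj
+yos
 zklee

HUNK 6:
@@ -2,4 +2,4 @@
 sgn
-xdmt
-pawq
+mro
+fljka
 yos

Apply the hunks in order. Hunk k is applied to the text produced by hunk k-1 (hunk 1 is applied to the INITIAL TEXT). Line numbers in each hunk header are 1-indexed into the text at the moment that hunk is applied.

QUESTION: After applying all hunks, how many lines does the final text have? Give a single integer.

Answer: 9

Derivation:
Hunk 1: at line 6 remove [xwvow] add [cdqk] -> 11 lines: amop xduio pawq ufo ddrg srqm cdqk bhmzd bdsph hhhz aqlaa
Hunk 2: at line 1 remove [xduio] add [sgn,xdmt] -> 12 lines: amop sgn xdmt pawq ufo ddrg srqm cdqk bhmzd bdsph hhhz aqlaa
Hunk 3: at line 7 remove [cdqk,bhmzd,bdsph] add [zklee,ecqo] -> 11 lines: amop sgn xdmt pawq ufo ddrg srqm zklee ecqo hhhz aqlaa
Hunk 4: at line 3 remove [ufo,ddrg,srqm] add [lcwx,dngog,ddynj] -> 11 lines: amop sgn xdmt pawq lcwx dngog ddynj zklee ecqo hhhz aqlaa
Hunk 5: at line 4 remove [lcwx,dngog,ddynj] add [yos] -> 9 lines: amop sgn xdmt pawq yos zklee ecqo hhhz aqlaa
Hunk 6: at line 2 remove [xdmt,pawq] add [mro,fljka] -> 9 lines: amop sgn mro fljka yos zklee ecqo hhhz aqlaa
Final line count: 9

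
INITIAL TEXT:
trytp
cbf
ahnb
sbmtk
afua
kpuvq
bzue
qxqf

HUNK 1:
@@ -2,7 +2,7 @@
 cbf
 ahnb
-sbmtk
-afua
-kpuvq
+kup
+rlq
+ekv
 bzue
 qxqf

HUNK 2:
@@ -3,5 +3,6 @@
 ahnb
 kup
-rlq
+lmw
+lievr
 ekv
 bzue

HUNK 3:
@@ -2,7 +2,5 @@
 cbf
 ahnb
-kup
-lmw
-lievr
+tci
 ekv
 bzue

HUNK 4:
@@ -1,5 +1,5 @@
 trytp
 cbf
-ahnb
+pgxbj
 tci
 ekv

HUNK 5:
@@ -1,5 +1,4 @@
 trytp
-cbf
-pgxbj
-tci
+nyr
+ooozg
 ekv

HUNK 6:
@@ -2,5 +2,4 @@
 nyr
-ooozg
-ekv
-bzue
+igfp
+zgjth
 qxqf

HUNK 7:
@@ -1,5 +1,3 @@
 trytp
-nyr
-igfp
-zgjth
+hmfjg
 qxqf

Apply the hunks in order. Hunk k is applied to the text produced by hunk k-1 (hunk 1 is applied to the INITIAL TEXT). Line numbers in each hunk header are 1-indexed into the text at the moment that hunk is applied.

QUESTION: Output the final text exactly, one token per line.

Answer: trytp
hmfjg
qxqf

Derivation:
Hunk 1: at line 2 remove [sbmtk,afua,kpuvq] add [kup,rlq,ekv] -> 8 lines: trytp cbf ahnb kup rlq ekv bzue qxqf
Hunk 2: at line 3 remove [rlq] add [lmw,lievr] -> 9 lines: trytp cbf ahnb kup lmw lievr ekv bzue qxqf
Hunk 3: at line 2 remove [kup,lmw,lievr] add [tci] -> 7 lines: trytp cbf ahnb tci ekv bzue qxqf
Hunk 4: at line 1 remove [ahnb] add [pgxbj] -> 7 lines: trytp cbf pgxbj tci ekv bzue qxqf
Hunk 5: at line 1 remove [cbf,pgxbj,tci] add [nyr,ooozg] -> 6 lines: trytp nyr ooozg ekv bzue qxqf
Hunk 6: at line 2 remove [ooozg,ekv,bzue] add [igfp,zgjth] -> 5 lines: trytp nyr igfp zgjth qxqf
Hunk 7: at line 1 remove [nyr,igfp,zgjth] add [hmfjg] -> 3 lines: trytp hmfjg qxqf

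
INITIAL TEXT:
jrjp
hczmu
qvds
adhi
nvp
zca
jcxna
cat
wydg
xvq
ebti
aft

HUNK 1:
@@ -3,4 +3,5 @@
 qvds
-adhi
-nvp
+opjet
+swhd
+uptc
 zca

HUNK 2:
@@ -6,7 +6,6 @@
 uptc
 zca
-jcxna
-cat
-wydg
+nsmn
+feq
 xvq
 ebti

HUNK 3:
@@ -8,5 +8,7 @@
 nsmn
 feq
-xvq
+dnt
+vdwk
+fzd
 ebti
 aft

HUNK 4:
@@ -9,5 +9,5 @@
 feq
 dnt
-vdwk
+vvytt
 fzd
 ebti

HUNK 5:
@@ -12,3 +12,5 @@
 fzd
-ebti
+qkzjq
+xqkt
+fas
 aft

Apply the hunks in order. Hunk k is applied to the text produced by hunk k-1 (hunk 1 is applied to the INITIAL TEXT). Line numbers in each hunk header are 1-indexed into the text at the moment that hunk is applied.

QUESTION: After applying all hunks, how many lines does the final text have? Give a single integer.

Answer: 16

Derivation:
Hunk 1: at line 3 remove [adhi,nvp] add [opjet,swhd,uptc] -> 13 lines: jrjp hczmu qvds opjet swhd uptc zca jcxna cat wydg xvq ebti aft
Hunk 2: at line 6 remove [jcxna,cat,wydg] add [nsmn,feq] -> 12 lines: jrjp hczmu qvds opjet swhd uptc zca nsmn feq xvq ebti aft
Hunk 3: at line 8 remove [xvq] add [dnt,vdwk,fzd] -> 14 lines: jrjp hczmu qvds opjet swhd uptc zca nsmn feq dnt vdwk fzd ebti aft
Hunk 4: at line 9 remove [vdwk] add [vvytt] -> 14 lines: jrjp hczmu qvds opjet swhd uptc zca nsmn feq dnt vvytt fzd ebti aft
Hunk 5: at line 12 remove [ebti] add [qkzjq,xqkt,fas] -> 16 lines: jrjp hczmu qvds opjet swhd uptc zca nsmn feq dnt vvytt fzd qkzjq xqkt fas aft
Final line count: 16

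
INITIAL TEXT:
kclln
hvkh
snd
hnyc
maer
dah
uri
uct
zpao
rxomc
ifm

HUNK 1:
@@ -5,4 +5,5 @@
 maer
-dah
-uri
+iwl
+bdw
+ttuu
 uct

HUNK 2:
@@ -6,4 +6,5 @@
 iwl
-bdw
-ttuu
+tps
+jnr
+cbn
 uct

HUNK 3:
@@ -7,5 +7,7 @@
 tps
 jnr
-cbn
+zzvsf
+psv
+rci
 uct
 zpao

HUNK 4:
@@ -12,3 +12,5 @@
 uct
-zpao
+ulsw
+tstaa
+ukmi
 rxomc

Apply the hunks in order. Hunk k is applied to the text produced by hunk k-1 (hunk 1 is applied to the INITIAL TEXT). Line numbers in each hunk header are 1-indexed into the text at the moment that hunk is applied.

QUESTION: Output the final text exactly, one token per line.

Answer: kclln
hvkh
snd
hnyc
maer
iwl
tps
jnr
zzvsf
psv
rci
uct
ulsw
tstaa
ukmi
rxomc
ifm

Derivation:
Hunk 1: at line 5 remove [dah,uri] add [iwl,bdw,ttuu] -> 12 lines: kclln hvkh snd hnyc maer iwl bdw ttuu uct zpao rxomc ifm
Hunk 2: at line 6 remove [bdw,ttuu] add [tps,jnr,cbn] -> 13 lines: kclln hvkh snd hnyc maer iwl tps jnr cbn uct zpao rxomc ifm
Hunk 3: at line 7 remove [cbn] add [zzvsf,psv,rci] -> 15 lines: kclln hvkh snd hnyc maer iwl tps jnr zzvsf psv rci uct zpao rxomc ifm
Hunk 4: at line 12 remove [zpao] add [ulsw,tstaa,ukmi] -> 17 lines: kclln hvkh snd hnyc maer iwl tps jnr zzvsf psv rci uct ulsw tstaa ukmi rxomc ifm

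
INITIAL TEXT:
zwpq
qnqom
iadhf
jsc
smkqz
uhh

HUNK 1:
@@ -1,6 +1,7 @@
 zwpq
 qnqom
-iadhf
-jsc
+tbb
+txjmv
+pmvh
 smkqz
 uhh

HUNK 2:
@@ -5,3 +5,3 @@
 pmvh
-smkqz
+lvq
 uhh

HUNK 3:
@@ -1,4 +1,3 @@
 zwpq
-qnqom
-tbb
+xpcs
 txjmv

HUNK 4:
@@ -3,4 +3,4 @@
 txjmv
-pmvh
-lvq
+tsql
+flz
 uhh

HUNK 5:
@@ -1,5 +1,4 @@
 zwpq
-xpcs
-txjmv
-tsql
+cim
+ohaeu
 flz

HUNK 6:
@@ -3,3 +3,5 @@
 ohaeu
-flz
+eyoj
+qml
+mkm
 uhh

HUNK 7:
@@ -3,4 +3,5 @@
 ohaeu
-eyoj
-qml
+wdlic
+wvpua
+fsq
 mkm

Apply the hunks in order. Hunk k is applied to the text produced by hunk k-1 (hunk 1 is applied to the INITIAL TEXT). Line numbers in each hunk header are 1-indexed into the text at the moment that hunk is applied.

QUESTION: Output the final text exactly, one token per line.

Answer: zwpq
cim
ohaeu
wdlic
wvpua
fsq
mkm
uhh

Derivation:
Hunk 1: at line 1 remove [iadhf,jsc] add [tbb,txjmv,pmvh] -> 7 lines: zwpq qnqom tbb txjmv pmvh smkqz uhh
Hunk 2: at line 5 remove [smkqz] add [lvq] -> 7 lines: zwpq qnqom tbb txjmv pmvh lvq uhh
Hunk 3: at line 1 remove [qnqom,tbb] add [xpcs] -> 6 lines: zwpq xpcs txjmv pmvh lvq uhh
Hunk 4: at line 3 remove [pmvh,lvq] add [tsql,flz] -> 6 lines: zwpq xpcs txjmv tsql flz uhh
Hunk 5: at line 1 remove [xpcs,txjmv,tsql] add [cim,ohaeu] -> 5 lines: zwpq cim ohaeu flz uhh
Hunk 6: at line 3 remove [flz] add [eyoj,qml,mkm] -> 7 lines: zwpq cim ohaeu eyoj qml mkm uhh
Hunk 7: at line 3 remove [eyoj,qml] add [wdlic,wvpua,fsq] -> 8 lines: zwpq cim ohaeu wdlic wvpua fsq mkm uhh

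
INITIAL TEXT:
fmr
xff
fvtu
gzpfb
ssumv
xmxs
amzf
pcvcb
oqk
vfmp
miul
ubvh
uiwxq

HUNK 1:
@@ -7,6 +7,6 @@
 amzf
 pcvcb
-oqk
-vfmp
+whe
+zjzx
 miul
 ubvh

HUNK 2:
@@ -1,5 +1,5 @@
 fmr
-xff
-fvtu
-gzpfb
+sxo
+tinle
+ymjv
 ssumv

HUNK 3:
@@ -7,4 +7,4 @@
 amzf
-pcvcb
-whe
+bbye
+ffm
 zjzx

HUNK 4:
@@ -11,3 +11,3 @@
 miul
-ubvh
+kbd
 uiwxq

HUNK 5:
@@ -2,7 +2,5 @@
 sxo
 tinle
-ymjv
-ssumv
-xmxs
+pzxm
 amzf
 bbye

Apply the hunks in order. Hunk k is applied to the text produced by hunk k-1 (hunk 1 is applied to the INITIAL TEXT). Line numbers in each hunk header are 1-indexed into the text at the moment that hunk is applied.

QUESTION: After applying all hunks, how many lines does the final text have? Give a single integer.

Answer: 11

Derivation:
Hunk 1: at line 7 remove [oqk,vfmp] add [whe,zjzx] -> 13 lines: fmr xff fvtu gzpfb ssumv xmxs amzf pcvcb whe zjzx miul ubvh uiwxq
Hunk 2: at line 1 remove [xff,fvtu,gzpfb] add [sxo,tinle,ymjv] -> 13 lines: fmr sxo tinle ymjv ssumv xmxs amzf pcvcb whe zjzx miul ubvh uiwxq
Hunk 3: at line 7 remove [pcvcb,whe] add [bbye,ffm] -> 13 lines: fmr sxo tinle ymjv ssumv xmxs amzf bbye ffm zjzx miul ubvh uiwxq
Hunk 4: at line 11 remove [ubvh] add [kbd] -> 13 lines: fmr sxo tinle ymjv ssumv xmxs amzf bbye ffm zjzx miul kbd uiwxq
Hunk 5: at line 2 remove [ymjv,ssumv,xmxs] add [pzxm] -> 11 lines: fmr sxo tinle pzxm amzf bbye ffm zjzx miul kbd uiwxq
Final line count: 11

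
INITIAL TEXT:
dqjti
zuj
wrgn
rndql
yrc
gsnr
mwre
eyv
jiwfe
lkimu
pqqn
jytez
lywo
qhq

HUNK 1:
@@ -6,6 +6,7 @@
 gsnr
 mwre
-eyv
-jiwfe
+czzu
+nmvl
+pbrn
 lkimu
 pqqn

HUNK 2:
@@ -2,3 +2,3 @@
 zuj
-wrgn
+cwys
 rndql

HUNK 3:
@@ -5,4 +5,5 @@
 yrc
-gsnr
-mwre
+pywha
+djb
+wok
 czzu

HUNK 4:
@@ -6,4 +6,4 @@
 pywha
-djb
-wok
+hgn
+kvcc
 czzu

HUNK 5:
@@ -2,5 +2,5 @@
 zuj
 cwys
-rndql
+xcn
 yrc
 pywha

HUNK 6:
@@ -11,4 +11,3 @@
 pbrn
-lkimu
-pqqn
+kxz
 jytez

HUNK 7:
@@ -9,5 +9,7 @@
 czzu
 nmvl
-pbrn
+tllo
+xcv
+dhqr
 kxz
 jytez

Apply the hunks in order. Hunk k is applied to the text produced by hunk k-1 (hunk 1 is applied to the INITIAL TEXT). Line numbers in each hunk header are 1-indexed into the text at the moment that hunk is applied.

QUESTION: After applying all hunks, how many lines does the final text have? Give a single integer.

Hunk 1: at line 6 remove [eyv,jiwfe] add [czzu,nmvl,pbrn] -> 15 lines: dqjti zuj wrgn rndql yrc gsnr mwre czzu nmvl pbrn lkimu pqqn jytez lywo qhq
Hunk 2: at line 2 remove [wrgn] add [cwys] -> 15 lines: dqjti zuj cwys rndql yrc gsnr mwre czzu nmvl pbrn lkimu pqqn jytez lywo qhq
Hunk 3: at line 5 remove [gsnr,mwre] add [pywha,djb,wok] -> 16 lines: dqjti zuj cwys rndql yrc pywha djb wok czzu nmvl pbrn lkimu pqqn jytez lywo qhq
Hunk 4: at line 6 remove [djb,wok] add [hgn,kvcc] -> 16 lines: dqjti zuj cwys rndql yrc pywha hgn kvcc czzu nmvl pbrn lkimu pqqn jytez lywo qhq
Hunk 5: at line 2 remove [rndql] add [xcn] -> 16 lines: dqjti zuj cwys xcn yrc pywha hgn kvcc czzu nmvl pbrn lkimu pqqn jytez lywo qhq
Hunk 6: at line 11 remove [lkimu,pqqn] add [kxz] -> 15 lines: dqjti zuj cwys xcn yrc pywha hgn kvcc czzu nmvl pbrn kxz jytez lywo qhq
Hunk 7: at line 9 remove [pbrn] add [tllo,xcv,dhqr] -> 17 lines: dqjti zuj cwys xcn yrc pywha hgn kvcc czzu nmvl tllo xcv dhqr kxz jytez lywo qhq
Final line count: 17

Answer: 17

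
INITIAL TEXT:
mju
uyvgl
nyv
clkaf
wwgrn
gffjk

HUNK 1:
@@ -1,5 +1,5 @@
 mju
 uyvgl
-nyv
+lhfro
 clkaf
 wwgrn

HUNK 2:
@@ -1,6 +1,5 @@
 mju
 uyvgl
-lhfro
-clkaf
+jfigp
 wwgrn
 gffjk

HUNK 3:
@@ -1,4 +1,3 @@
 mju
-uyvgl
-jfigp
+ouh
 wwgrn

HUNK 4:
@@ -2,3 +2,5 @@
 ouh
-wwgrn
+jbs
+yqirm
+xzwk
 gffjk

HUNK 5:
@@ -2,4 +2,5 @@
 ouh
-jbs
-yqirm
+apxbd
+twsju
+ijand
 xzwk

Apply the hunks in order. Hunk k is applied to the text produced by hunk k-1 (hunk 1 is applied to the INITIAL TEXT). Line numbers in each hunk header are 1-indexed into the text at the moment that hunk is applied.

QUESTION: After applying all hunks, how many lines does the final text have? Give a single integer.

Hunk 1: at line 1 remove [nyv] add [lhfro] -> 6 lines: mju uyvgl lhfro clkaf wwgrn gffjk
Hunk 2: at line 1 remove [lhfro,clkaf] add [jfigp] -> 5 lines: mju uyvgl jfigp wwgrn gffjk
Hunk 3: at line 1 remove [uyvgl,jfigp] add [ouh] -> 4 lines: mju ouh wwgrn gffjk
Hunk 4: at line 2 remove [wwgrn] add [jbs,yqirm,xzwk] -> 6 lines: mju ouh jbs yqirm xzwk gffjk
Hunk 5: at line 2 remove [jbs,yqirm] add [apxbd,twsju,ijand] -> 7 lines: mju ouh apxbd twsju ijand xzwk gffjk
Final line count: 7

Answer: 7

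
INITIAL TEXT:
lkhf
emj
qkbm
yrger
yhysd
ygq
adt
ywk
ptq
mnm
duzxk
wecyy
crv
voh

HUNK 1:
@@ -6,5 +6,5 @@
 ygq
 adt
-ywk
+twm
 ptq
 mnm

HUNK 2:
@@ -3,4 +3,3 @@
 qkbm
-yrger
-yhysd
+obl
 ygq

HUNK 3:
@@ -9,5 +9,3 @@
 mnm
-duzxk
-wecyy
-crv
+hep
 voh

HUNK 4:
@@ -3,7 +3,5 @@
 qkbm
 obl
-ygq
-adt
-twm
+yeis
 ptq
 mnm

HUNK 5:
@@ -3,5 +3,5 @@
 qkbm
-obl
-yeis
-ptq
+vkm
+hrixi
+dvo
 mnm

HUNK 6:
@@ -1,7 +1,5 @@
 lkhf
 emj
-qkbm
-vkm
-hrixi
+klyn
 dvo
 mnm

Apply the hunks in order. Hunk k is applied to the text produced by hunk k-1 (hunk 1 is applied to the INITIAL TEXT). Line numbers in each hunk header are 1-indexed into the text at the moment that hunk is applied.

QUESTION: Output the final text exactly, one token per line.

Answer: lkhf
emj
klyn
dvo
mnm
hep
voh

Derivation:
Hunk 1: at line 6 remove [ywk] add [twm] -> 14 lines: lkhf emj qkbm yrger yhysd ygq adt twm ptq mnm duzxk wecyy crv voh
Hunk 2: at line 3 remove [yrger,yhysd] add [obl] -> 13 lines: lkhf emj qkbm obl ygq adt twm ptq mnm duzxk wecyy crv voh
Hunk 3: at line 9 remove [duzxk,wecyy,crv] add [hep] -> 11 lines: lkhf emj qkbm obl ygq adt twm ptq mnm hep voh
Hunk 4: at line 3 remove [ygq,adt,twm] add [yeis] -> 9 lines: lkhf emj qkbm obl yeis ptq mnm hep voh
Hunk 5: at line 3 remove [obl,yeis,ptq] add [vkm,hrixi,dvo] -> 9 lines: lkhf emj qkbm vkm hrixi dvo mnm hep voh
Hunk 6: at line 1 remove [qkbm,vkm,hrixi] add [klyn] -> 7 lines: lkhf emj klyn dvo mnm hep voh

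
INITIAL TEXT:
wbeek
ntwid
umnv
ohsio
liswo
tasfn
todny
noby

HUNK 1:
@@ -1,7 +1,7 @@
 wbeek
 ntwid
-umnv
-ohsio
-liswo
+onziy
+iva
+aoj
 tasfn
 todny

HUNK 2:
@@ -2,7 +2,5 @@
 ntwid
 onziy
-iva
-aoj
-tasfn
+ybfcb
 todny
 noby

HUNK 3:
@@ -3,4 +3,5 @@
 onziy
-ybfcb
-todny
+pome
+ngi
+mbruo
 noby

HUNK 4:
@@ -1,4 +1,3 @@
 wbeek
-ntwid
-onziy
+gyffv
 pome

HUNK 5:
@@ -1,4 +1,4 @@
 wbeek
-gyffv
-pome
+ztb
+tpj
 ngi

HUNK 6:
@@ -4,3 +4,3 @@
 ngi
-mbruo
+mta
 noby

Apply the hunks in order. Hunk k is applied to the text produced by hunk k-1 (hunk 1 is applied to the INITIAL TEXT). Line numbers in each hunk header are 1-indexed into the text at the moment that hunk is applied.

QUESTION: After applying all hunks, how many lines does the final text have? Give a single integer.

Answer: 6

Derivation:
Hunk 1: at line 1 remove [umnv,ohsio,liswo] add [onziy,iva,aoj] -> 8 lines: wbeek ntwid onziy iva aoj tasfn todny noby
Hunk 2: at line 2 remove [iva,aoj,tasfn] add [ybfcb] -> 6 lines: wbeek ntwid onziy ybfcb todny noby
Hunk 3: at line 3 remove [ybfcb,todny] add [pome,ngi,mbruo] -> 7 lines: wbeek ntwid onziy pome ngi mbruo noby
Hunk 4: at line 1 remove [ntwid,onziy] add [gyffv] -> 6 lines: wbeek gyffv pome ngi mbruo noby
Hunk 5: at line 1 remove [gyffv,pome] add [ztb,tpj] -> 6 lines: wbeek ztb tpj ngi mbruo noby
Hunk 6: at line 4 remove [mbruo] add [mta] -> 6 lines: wbeek ztb tpj ngi mta noby
Final line count: 6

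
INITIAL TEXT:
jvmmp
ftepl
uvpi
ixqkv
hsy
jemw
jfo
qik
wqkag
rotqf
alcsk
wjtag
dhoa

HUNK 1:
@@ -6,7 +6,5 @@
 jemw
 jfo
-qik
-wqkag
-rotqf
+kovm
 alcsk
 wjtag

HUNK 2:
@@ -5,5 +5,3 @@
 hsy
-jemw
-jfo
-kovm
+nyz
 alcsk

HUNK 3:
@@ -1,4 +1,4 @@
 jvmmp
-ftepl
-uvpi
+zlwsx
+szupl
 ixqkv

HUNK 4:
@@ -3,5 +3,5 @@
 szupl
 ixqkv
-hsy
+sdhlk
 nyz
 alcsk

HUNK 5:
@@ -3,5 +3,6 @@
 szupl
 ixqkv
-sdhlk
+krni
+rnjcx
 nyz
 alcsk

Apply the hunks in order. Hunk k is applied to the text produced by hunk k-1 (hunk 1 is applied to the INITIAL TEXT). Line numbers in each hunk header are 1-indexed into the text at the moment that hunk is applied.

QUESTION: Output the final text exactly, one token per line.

Hunk 1: at line 6 remove [qik,wqkag,rotqf] add [kovm] -> 11 lines: jvmmp ftepl uvpi ixqkv hsy jemw jfo kovm alcsk wjtag dhoa
Hunk 2: at line 5 remove [jemw,jfo,kovm] add [nyz] -> 9 lines: jvmmp ftepl uvpi ixqkv hsy nyz alcsk wjtag dhoa
Hunk 3: at line 1 remove [ftepl,uvpi] add [zlwsx,szupl] -> 9 lines: jvmmp zlwsx szupl ixqkv hsy nyz alcsk wjtag dhoa
Hunk 4: at line 3 remove [hsy] add [sdhlk] -> 9 lines: jvmmp zlwsx szupl ixqkv sdhlk nyz alcsk wjtag dhoa
Hunk 5: at line 3 remove [sdhlk] add [krni,rnjcx] -> 10 lines: jvmmp zlwsx szupl ixqkv krni rnjcx nyz alcsk wjtag dhoa

Answer: jvmmp
zlwsx
szupl
ixqkv
krni
rnjcx
nyz
alcsk
wjtag
dhoa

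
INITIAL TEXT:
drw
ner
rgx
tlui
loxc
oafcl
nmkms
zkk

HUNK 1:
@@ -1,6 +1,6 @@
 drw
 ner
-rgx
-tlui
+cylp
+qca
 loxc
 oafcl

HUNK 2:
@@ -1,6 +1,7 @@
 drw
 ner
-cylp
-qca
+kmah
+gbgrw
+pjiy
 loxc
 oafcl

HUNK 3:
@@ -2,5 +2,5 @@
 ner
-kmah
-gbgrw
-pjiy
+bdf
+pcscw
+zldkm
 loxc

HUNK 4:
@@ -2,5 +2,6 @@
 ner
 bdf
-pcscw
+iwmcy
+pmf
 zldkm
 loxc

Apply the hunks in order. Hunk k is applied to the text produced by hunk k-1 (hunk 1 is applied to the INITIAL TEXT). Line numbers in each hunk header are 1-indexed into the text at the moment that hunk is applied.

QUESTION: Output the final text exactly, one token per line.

Hunk 1: at line 1 remove [rgx,tlui] add [cylp,qca] -> 8 lines: drw ner cylp qca loxc oafcl nmkms zkk
Hunk 2: at line 1 remove [cylp,qca] add [kmah,gbgrw,pjiy] -> 9 lines: drw ner kmah gbgrw pjiy loxc oafcl nmkms zkk
Hunk 3: at line 2 remove [kmah,gbgrw,pjiy] add [bdf,pcscw,zldkm] -> 9 lines: drw ner bdf pcscw zldkm loxc oafcl nmkms zkk
Hunk 4: at line 2 remove [pcscw] add [iwmcy,pmf] -> 10 lines: drw ner bdf iwmcy pmf zldkm loxc oafcl nmkms zkk

Answer: drw
ner
bdf
iwmcy
pmf
zldkm
loxc
oafcl
nmkms
zkk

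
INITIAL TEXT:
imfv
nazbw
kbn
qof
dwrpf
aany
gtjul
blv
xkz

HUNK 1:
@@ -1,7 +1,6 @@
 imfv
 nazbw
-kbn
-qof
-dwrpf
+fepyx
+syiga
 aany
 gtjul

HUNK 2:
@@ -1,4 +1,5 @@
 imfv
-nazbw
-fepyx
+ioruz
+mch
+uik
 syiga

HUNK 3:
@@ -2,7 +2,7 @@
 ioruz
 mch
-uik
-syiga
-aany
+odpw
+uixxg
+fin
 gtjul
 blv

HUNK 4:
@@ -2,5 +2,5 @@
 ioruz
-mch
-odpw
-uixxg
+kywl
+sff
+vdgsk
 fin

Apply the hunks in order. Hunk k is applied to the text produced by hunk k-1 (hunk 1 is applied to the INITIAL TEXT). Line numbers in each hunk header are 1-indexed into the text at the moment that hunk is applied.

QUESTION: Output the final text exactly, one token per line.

Answer: imfv
ioruz
kywl
sff
vdgsk
fin
gtjul
blv
xkz

Derivation:
Hunk 1: at line 1 remove [kbn,qof,dwrpf] add [fepyx,syiga] -> 8 lines: imfv nazbw fepyx syiga aany gtjul blv xkz
Hunk 2: at line 1 remove [nazbw,fepyx] add [ioruz,mch,uik] -> 9 lines: imfv ioruz mch uik syiga aany gtjul blv xkz
Hunk 3: at line 2 remove [uik,syiga,aany] add [odpw,uixxg,fin] -> 9 lines: imfv ioruz mch odpw uixxg fin gtjul blv xkz
Hunk 4: at line 2 remove [mch,odpw,uixxg] add [kywl,sff,vdgsk] -> 9 lines: imfv ioruz kywl sff vdgsk fin gtjul blv xkz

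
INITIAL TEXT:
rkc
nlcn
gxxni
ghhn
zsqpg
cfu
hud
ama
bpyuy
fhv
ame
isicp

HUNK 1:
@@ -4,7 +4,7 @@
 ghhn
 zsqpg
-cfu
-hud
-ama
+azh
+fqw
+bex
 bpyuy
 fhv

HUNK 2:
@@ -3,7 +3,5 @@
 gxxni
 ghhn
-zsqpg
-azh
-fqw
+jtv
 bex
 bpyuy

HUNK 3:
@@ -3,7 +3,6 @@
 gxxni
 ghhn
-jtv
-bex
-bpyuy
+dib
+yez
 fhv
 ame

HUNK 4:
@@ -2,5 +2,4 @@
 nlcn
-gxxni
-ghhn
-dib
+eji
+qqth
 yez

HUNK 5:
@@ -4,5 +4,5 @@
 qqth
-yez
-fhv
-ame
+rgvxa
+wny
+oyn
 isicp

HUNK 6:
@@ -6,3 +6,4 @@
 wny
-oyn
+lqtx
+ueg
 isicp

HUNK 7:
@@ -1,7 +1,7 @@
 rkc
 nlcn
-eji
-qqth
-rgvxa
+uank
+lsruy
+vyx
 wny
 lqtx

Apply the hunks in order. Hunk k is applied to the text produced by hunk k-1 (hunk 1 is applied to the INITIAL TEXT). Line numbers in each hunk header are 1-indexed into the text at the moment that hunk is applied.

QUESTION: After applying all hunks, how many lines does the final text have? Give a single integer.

Hunk 1: at line 4 remove [cfu,hud,ama] add [azh,fqw,bex] -> 12 lines: rkc nlcn gxxni ghhn zsqpg azh fqw bex bpyuy fhv ame isicp
Hunk 2: at line 3 remove [zsqpg,azh,fqw] add [jtv] -> 10 lines: rkc nlcn gxxni ghhn jtv bex bpyuy fhv ame isicp
Hunk 3: at line 3 remove [jtv,bex,bpyuy] add [dib,yez] -> 9 lines: rkc nlcn gxxni ghhn dib yez fhv ame isicp
Hunk 4: at line 2 remove [gxxni,ghhn,dib] add [eji,qqth] -> 8 lines: rkc nlcn eji qqth yez fhv ame isicp
Hunk 5: at line 4 remove [yez,fhv,ame] add [rgvxa,wny,oyn] -> 8 lines: rkc nlcn eji qqth rgvxa wny oyn isicp
Hunk 6: at line 6 remove [oyn] add [lqtx,ueg] -> 9 lines: rkc nlcn eji qqth rgvxa wny lqtx ueg isicp
Hunk 7: at line 1 remove [eji,qqth,rgvxa] add [uank,lsruy,vyx] -> 9 lines: rkc nlcn uank lsruy vyx wny lqtx ueg isicp
Final line count: 9

Answer: 9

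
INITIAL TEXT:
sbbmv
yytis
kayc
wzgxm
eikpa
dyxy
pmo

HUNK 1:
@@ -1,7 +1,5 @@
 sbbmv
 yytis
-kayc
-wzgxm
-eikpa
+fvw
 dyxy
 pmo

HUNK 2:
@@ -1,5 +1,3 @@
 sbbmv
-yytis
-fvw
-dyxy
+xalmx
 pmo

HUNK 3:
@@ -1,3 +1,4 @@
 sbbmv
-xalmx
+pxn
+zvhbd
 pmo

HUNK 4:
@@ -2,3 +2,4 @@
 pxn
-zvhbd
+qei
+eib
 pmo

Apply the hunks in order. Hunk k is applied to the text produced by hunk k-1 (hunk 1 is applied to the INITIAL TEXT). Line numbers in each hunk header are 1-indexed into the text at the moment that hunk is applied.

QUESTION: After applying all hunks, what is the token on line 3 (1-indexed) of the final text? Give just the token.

Hunk 1: at line 1 remove [kayc,wzgxm,eikpa] add [fvw] -> 5 lines: sbbmv yytis fvw dyxy pmo
Hunk 2: at line 1 remove [yytis,fvw,dyxy] add [xalmx] -> 3 lines: sbbmv xalmx pmo
Hunk 3: at line 1 remove [xalmx] add [pxn,zvhbd] -> 4 lines: sbbmv pxn zvhbd pmo
Hunk 4: at line 2 remove [zvhbd] add [qei,eib] -> 5 lines: sbbmv pxn qei eib pmo
Final line 3: qei

Answer: qei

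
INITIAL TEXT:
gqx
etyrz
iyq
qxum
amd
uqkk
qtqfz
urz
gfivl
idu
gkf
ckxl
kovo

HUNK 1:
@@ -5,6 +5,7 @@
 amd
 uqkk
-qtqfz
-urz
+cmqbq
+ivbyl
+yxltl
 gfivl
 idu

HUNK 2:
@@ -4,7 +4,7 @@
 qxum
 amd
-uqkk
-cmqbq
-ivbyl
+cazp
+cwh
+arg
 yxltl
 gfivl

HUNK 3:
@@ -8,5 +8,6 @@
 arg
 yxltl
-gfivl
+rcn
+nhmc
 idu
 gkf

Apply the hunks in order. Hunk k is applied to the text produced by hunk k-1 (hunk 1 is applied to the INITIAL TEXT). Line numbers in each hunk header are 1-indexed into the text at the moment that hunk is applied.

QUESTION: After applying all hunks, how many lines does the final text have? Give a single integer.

Hunk 1: at line 5 remove [qtqfz,urz] add [cmqbq,ivbyl,yxltl] -> 14 lines: gqx etyrz iyq qxum amd uqkk cmqbq ivbyl yxltl gfivl idu gkf ckxl kovo
Hunk 2: at line 4 remove [uqkk,cmqbq,ivbyl] add [cazp,cwh,arg] -> 14 lines: gqx etyrz iyq qxum amd cazp cwh arg yxltl gfivl idu gkf ckxl kovo
Hunk 3: at line 8 remove [gfivl] add [rcn,nhmc] -> 15 lines: gqx etyrz iyq qxum amd cazp cwh arg yxltl rcn nhmc idu gkf ckxl kovo
Final line count: 15

Answer: 15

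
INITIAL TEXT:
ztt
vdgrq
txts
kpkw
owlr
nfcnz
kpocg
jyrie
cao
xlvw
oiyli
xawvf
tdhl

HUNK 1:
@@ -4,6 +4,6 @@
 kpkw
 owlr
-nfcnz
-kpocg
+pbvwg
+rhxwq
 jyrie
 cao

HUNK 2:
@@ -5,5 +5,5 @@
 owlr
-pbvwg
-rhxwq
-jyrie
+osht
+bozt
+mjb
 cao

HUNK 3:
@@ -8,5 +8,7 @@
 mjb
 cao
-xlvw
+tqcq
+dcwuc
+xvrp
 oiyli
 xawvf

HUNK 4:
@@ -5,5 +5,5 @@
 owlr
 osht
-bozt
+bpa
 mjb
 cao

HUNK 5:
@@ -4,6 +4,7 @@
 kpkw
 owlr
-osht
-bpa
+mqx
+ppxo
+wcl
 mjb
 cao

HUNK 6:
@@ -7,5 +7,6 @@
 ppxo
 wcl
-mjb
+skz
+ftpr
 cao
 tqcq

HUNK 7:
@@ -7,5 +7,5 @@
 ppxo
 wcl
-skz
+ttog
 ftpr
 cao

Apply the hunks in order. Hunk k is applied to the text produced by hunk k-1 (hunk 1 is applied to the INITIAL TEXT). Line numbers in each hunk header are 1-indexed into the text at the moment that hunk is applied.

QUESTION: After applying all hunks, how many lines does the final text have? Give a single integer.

Hunk 1: at line 4 remove [nfcnz,kpocg] add [pbvwg,rhxwq] -> 13 lines: ztt vdgrq txts kpkw owlr pbvwg rhxwq jyrie cao xlvw oiyli xawvf tdhl
Hunk 2: at line 5 remove [pbvwg,rhxwq,jyrie] add [osht,bozt,mjb] -> 13 lines: ztt vdgrq txts kpkw owlr osht bozt mjb cao xlvw oiyli xawvf tdhl
Hunk 3: at line 8 remove [xlvw] add [tqcq,dcwuc,xvrp] -> 15 lines: ztt vdgrq txts kpkw owlr osht bozt mjb cao tqcq dcwuc xvrp oiyli xawvf tdhl
Hunk 4: at line 5 remove [bozt] add [bpa] -> 15 lines: ztt vdgrq txts kpkw owlr osht bpa mjb cao tqcq dcwuc xvrp oiyli xawvf tdhl
Hunk 5: at line 4 remove [osht,bpa] add [mqx,ppxo,wcl] -> 16 lines: ztt vdgrq txts kpkw owlr mqx ppxo wcl mjb cao tqcq dcwuc xvrp oiyli xawvf tdhl
Hunk 6: at line 7 remove [mjb] add [skz,ftpr] -> 17 lines: ztt vdgrq txts kpkw owlr mqx ppxo wcl skz ftpr cao tqcq dcwuc xvrp oiyli xawvf tdhl
Hunk 7: at line 7 remove [skz] add [ttog] -> 17 lines: ztt vdgrq txts kpkw owlr mqx ppxo wcl ttog ftpr cao tqcq dcwuc xvrp oiyli xawvf tdhl
Final line count: 17

Answer: 17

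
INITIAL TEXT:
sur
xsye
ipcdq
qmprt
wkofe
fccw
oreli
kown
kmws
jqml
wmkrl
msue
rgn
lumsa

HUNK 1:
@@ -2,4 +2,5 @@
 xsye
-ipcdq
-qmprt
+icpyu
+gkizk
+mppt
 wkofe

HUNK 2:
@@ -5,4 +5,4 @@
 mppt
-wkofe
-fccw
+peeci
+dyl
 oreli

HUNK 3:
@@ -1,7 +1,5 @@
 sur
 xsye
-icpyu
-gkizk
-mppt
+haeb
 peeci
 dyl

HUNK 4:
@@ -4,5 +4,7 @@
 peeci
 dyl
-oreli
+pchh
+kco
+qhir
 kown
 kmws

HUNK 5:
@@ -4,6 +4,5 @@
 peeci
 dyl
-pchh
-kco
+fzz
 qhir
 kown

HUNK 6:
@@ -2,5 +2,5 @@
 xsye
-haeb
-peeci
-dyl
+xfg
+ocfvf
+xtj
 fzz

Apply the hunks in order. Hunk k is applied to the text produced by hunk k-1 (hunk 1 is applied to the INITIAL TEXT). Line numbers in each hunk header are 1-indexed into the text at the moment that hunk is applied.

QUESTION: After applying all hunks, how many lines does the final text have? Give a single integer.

Answer: 14

Derivation:
Hunk 1: at line 2 remove [ipcdq,qmprt] add [icpyu,gkizk,mppt] -> 15 lines: sur xsye icpyu gkizk mppt wkofe fccw oreli kown kmws jqml wmkrl msue rgn lumsa
Hunk 2: at line 5 remove [wkofe,fccw] add [peeci,dyl] -> 15 lines: sur xsye icpyu gkizk mppt peeci dyl oreli kown kmws jqml wmkrl msue rgn lumsa
Hunk 3: at line 1 remove [icpyu,gkizk,mppt] add [haeb] -> 13 lines: sur xsye haeb peeci dyl oreli kown kmws jqml wmkrl msue rgn lumsa
Hunk 4: at line 4 remove [oreli] add [pchh,kco,qhir] -> 15 lines: sur xsye haeb peeci dyl pchh kco qhir kown kmws jqml wmkrl msue rgn lumsa
Hunk 5: at line 4 remove [pchh,kco] add [fzz] -> 14 lines: sur xsye haeb peeci dyl fzz qhir kown kmws jqml wmkrl msue rgn lumsa
Hunk 6: at line 2 remove [haeb,peeci,dyl] add [xfg,ocfvf,xtj] -> 14 lines: sur xsye xfg ocfvf xtj fzz qhir kown kmws jqml wmkrl msue rgn lumsa
Final line count: 14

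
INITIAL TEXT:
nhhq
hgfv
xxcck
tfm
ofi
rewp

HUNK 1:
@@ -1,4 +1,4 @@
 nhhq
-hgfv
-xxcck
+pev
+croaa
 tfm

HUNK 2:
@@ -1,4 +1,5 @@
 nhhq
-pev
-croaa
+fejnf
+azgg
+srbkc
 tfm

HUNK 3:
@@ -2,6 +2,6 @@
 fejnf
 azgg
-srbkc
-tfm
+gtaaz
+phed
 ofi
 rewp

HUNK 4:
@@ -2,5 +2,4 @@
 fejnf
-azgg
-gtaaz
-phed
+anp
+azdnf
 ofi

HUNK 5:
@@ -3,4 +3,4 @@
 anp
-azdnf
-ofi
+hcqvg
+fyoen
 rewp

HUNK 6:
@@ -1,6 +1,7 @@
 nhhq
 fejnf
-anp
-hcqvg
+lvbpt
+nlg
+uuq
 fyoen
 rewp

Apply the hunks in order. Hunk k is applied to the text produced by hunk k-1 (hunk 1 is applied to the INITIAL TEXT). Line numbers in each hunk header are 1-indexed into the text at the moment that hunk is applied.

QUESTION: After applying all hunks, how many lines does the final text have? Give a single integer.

Answer: 7

Derivation:
Hunk 1: at line 1 remove [hgfv,xxcck] add [pev,croaa] -> 6 lines: nhhq pev croaa tfm ofi rewp
Hunk 2: at line 1 remove [pev,croaa] add [fejnf,azgg,srbkc] -> 7 lines: nhhq fejnf azgg srbkc tfm ofi rewp
Hunk 3: at line 2 remove [srbkc,tfm] add [gtaaz,phed] -> 7 lines: nhhq fejnf azgg gtaaz phed ofi rewp
Hunk 4: at line 2 remove [azgg,gtaaz,phed] add [anp,azdnf] -> 6 lines: nhhq fejnf anp azdnf ofi rewp
Hunk 5: at line 3 remove [azdnf,ofi] add [hcqvg,fyoen] -> 6 lines: nhhq fejnf anp hcqvg fyoen rewp
Hunk 6: at line 1 remove [anp,hcqvg] add [lvbpt,nlg,uuq] -> 7 lines: nhhq fejnf lvbpt nlg uuq fyoen rewp
Final line count: 7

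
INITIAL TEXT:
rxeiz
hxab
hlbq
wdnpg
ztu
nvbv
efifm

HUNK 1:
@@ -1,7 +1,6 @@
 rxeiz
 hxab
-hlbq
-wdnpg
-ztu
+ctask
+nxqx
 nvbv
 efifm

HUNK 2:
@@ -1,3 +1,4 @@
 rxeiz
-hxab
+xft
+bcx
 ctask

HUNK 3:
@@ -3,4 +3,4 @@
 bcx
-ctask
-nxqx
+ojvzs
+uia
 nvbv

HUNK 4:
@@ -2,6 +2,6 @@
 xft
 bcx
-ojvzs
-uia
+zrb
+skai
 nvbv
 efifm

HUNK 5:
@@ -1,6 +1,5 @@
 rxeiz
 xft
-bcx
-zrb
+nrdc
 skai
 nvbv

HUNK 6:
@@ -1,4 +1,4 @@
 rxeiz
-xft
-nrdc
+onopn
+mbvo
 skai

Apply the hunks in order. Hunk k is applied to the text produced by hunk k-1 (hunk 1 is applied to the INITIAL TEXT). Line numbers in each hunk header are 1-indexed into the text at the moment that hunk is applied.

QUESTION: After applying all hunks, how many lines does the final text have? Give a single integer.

Answer: 6

Derivation:
Hunk 1: at line 1 remove [hlbq,wdnpg,ztu] add [ctask,nxqx] -> 6 lines: rxeiz hxab ctask nxqx nvbv efifm
Hunk 2: at line 1 remove [hxab] add [xft,bcx] -> 7 lines: rxeiz xft bcx ctask nxqx nvbv efifm
Hunk 3: at line 3 remove [ctask,nxqx] add [ojvzs,uia] -> 7 lines: rxeiz xft bcx ojvzs uia nvbv efifm
Hunk 4: at line 2 remove [ojvzs,uia] add [zrb,skai] -> 7 lines: rxeiz xft bcx zrb skai nvbv efifm
Hunk 5: at line 1 remove [bcx,zrb] add [nrdc] -> 6 lines: rxeiz xft nrdc skai nvbv efifm
Hunk 6: at line 1 remove [xft,nrdc] add [onopn,mbvo] -> 6 lines: rxeiz onopn mbvo skai nvbv efifm
Final line count: 6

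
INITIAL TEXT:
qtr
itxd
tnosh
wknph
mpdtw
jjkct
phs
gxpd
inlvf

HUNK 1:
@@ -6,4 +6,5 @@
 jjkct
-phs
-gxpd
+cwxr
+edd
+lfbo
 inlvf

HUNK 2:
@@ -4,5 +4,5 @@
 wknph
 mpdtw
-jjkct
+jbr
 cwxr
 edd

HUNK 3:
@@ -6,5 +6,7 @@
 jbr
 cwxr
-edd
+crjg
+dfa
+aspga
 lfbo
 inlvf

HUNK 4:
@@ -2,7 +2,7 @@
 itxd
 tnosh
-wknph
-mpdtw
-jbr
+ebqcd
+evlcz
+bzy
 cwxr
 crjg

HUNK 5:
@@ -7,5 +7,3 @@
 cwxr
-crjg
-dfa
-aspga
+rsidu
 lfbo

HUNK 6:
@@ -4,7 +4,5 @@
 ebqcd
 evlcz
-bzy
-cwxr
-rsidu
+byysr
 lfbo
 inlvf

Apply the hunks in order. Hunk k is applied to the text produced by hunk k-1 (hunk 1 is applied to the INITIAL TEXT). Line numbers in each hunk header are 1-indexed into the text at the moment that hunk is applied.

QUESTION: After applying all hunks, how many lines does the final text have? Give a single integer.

Hunk 1: at line 6 remove [phs,gxpd] add [cwxr,edd,lfbo] -> 10 lines: qtr itxd tnosh wknph mpdtw jjkct cwxr edd lfbo inlvf
Hunk 2: at line 4 remove [jjkct] add [jbr] -> 10 lines: qtr itxd tnosh wknph mpdtw jbr cwxr edd lfbo inlvf
Hunk 3: at line 6 remove [edd] add [crjg,dfa,aspga] -> 12 lines: qtr itxd tnosh wknph mpdtw jbr cwxr crjg dfa aspga lfbo inlvf
Hunk 4: at line 2 remove [wknph,mpdtw,jbr] add [ebqcd,evlcz,bzy] -> 12 lines: qtr itxd tnosh ebqcd evlcz bzy cwxr crjg dfa aspga lfbo inlvf
Hunk 5: at line 7 remove [crjg,dfa,aspga] add [rsidu] -> 10 lines: qtr itxd tnosh ebqcd evlcz bzy cwxr rsidu lfbo inlvf
Hunk 6: at line 4 remove [bzy,cwxr,rsidu] add [byysr] -> 8 lines: qtr itxd tnosh ebqcd evlcz byysr lfbo inlvf
Final line count: 8

Answer: 8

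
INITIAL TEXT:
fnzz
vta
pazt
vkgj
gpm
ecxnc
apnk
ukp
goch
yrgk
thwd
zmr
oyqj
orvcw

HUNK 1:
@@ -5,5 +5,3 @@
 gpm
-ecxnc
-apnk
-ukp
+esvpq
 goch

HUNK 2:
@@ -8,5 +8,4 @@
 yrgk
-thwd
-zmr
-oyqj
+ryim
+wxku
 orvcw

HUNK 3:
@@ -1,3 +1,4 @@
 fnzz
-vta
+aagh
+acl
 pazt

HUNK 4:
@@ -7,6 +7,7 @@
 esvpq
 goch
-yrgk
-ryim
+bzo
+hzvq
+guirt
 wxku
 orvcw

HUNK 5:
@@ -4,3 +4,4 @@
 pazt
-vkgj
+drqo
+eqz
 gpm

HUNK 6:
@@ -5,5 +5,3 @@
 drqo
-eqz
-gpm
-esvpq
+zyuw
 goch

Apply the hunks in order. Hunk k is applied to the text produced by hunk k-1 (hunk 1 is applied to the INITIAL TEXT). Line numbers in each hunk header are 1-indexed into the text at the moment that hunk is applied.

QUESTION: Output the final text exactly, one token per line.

Answer: fnzz
aagh
acl
pazt
drqo
zyuw
goch
bzo
hzvq
guirt
wxku
orvcw

Derivation:
Hunk 1: at line 5 remove [ecxnc,apnk,ukp] add [esvpq] -> 12 lines: fnzz vta pazt vkgj gpm esvpq goch yrgk thwd zmr oyqj orvcw
Hunk 2: at line 8 remove [thwd,zmr,oyqj] add [ryim,wxku] -> 11 lines: fnzz vta pazt vkgj gpm esvpq goch yrgk ryim wxku orvcw
Hunk 3: at line 1 remove [vta] add [aagh,acl] -> 12 lines: fnzz aagh acl pazt vkgj gpm esvpq goch yrgk ryim wxku orvcw
Hunk 4: at line 7 remove [yrgk,ryim] add [bzo,hzvq,guirt] -> 13 lines: fnzz aagh acl pazt vkgj gpm esvpq goch bzo hzvq guirt wxku orvcw
Hunk 5: at line 4 remove [vkgj] add [drqo,eqz] -> 14 lines: fnzz aagh acl pazt drqo eqz gpm esvpq goch bzo hzvq guirt wxku orvcw
Hunk 6: at line 5 remove [eqz,gpm,esvpq] add [zyuw] -> 12 lines: fnzz aagh acl pazt drqo zyuw goch bzo hzvq guirt wxku orvcw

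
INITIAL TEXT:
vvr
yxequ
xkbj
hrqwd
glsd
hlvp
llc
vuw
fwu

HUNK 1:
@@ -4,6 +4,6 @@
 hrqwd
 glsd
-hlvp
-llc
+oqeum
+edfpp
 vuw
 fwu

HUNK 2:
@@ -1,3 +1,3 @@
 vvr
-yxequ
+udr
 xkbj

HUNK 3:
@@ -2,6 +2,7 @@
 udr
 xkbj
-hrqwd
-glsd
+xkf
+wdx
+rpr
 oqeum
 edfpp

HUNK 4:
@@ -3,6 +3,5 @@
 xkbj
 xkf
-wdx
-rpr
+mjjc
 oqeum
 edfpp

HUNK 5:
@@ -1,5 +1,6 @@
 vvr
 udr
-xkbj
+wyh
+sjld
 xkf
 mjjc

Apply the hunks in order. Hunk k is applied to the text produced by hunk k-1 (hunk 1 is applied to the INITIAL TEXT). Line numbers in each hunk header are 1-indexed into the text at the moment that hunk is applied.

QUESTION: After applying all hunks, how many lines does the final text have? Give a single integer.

Answer: 10

Derivation:
Hunk 1: at line 4 remove [hlvp,llc] add [oqeum,edfpp] -> 9 lines: vvr yxequ xkbj hrqwd glsd oqeum edfpp vuw fwu
Hunk 2: at line 1 remove [yxequ] add [udr] -> 9 lines: vvr udr xkbj hrqwd glsd oqeum edfpp vuw fwu
Hunk 3: at line 2 remove [hrqwd,glsd] add [xkf,wdx,rpr] -> 10 lines: vvr udr xkbj xkf wdx rpr oqeum edfpp vuw fwu
Hunk 4: at line 3 remove [wdx,rpr] add [mjjc] -> 9 lines: vvr udr xkbj xkf mjjc oqeum edfpp vuw fwu
Hunk 5: at line 1 remove [xkbj] add [wyh,sjld] -> 10 lines: vvr udr wyh sjld xkf mjjc oqeum edfpp vuw fwu
Final line count: 10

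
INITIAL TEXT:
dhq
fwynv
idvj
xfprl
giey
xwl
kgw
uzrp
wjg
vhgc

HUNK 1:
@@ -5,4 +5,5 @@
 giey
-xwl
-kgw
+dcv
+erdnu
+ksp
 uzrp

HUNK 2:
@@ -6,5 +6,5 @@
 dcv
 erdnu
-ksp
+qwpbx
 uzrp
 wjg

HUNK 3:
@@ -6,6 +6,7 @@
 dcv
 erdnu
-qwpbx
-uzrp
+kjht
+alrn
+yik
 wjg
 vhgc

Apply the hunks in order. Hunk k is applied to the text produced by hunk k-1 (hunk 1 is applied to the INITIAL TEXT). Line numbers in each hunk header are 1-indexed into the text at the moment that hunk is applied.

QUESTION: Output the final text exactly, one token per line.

Hunk 1: at line 5 remove [xwl,kgw] add [dcv,erdnu,ksp] -> 11 lines: dhq fwynv idvj xfprl giey dcv erdnu ksp uzrp wjg vhgc
Hunk 2: at line 6 remove [ksp] add [qwpbx] -> 11 lines: dhq fwynv idvj xfprl giey dcv erdnu qwpbx uzrp wjg vhgc
Hunk 3: at line 6 remove [qwpbx,uzrp] add [kjht,alrn,yik] -> 12 lines: dhq fwynv idvj xfprl giey dcv erdnu kjht alrn yik wjg vhgc

Answer: dhq
fwynv
idvj
xfprl
giey
dcv
erdnu
kjht
alrn
yik
wjg
vhgc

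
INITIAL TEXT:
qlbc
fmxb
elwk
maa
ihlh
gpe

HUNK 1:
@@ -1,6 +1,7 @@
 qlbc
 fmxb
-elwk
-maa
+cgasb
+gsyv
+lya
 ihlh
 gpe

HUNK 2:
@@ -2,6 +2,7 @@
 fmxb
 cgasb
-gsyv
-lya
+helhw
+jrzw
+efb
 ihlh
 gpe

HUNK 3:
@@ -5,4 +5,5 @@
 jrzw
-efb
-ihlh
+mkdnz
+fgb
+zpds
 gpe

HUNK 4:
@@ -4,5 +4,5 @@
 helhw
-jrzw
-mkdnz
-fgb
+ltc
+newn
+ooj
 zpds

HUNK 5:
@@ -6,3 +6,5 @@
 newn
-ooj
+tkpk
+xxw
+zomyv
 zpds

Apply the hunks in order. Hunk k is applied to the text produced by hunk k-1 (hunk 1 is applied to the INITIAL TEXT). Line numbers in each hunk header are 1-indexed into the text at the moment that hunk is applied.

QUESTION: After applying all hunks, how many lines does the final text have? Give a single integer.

Hunk 1: at line 1 remove [elwk,maa] add [cgasb,gsyv,lya] -> 7 lines: qlbc fmxb cgasb gsyv lya ihlh gpe
Hunk 2: at line 2 remove [gsyv,lya] add [helhw,jrzw,efb] -> 8 lines: qlbc fmxb cgasb helhw jrzw efb ihlh gpe
Hunk 3: at line 5 remove [efb,ihlh] add [mkdnz,fgb,zpds] -> 9 lines: qlbc fmxb cgasb helhw jrzw mkdnz fgb zpds gpe
Hunk 4: at line 4 remove [jrzw,mkdnz,fgb] add [ltc,newn,ooj] -> 9 lines: qlbc fmxb cgasb helhw ltc newn ooj zpds gpe
Hunk 5: at line 6 remove [ooj] add [tkpk,xxw,zomyv] -> 11 lines: qlbc fmxb cgasb helhw ltc newn tkpk xxw zomyv zpds gpe
Final line count: 11

Answer: 11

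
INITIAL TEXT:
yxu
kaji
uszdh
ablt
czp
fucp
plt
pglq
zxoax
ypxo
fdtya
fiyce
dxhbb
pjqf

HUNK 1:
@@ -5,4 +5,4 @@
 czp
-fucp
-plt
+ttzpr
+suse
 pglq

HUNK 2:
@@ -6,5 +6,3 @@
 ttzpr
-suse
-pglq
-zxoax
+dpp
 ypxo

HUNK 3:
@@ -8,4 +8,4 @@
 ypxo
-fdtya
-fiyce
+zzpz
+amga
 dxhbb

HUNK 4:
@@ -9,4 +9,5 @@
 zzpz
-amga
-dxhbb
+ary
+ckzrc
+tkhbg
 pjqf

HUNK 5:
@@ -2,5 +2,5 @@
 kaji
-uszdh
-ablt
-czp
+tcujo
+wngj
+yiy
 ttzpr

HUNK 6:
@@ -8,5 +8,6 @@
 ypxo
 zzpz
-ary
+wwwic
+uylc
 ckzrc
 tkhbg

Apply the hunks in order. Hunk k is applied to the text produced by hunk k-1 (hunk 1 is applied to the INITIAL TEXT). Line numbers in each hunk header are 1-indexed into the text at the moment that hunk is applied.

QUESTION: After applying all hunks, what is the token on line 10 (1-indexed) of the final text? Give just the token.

Hunk 1: at line 5 remove [fucp,plt] add [ttzpr,suse] -> 14 lines: yxu kaji uszdh ablt czp ttzpr suse pglq zxoax ypxo fdtya fiyce dxhbb pjqf
Hunk 2: at line 6 remove [suse,pglq,zxoax] add [dpp] -> 12 lines: yxu kaji uszdh ablt czp ttzpr dpp ypxo fdtya fiyce dxhbb pjqf
Hunk 3: at line 8 remove [fdtya,fiyce] add [zzpz,amga] -> 12 lines: yxu kaji uszdh ablt czp ttzpr dpp ypxo zzpz amga dxhbb pjqf
Hunk 4: at line 9 remove [amga,dxhbb] add [ary,ckzrc,tkhbg] -> 13 lines: yxu kaji uszdh ablt czp ttzpr dpp ypxo zzpz ary ckzrc tkhbg pjqf
Hunk 5: at line 2 remove [uszdh,ablt,czp] add [tcujo,wngj,yiy] -> 13 lines: yxu kaji tcujo wngj yiy ttzpr dpp ypxo zzpz ary ckzrc tkhbg pjqf
Hunk 6: at line 8 remove [ary] add [wwwic,uylc] -> 14 lines: yxu kaji tcujo wngj yiy ttzpr dpp ypxo zzpz wwwic uylc ckzrc tkhbg pjqf
Final line 10: wwwic

Answer: wwwic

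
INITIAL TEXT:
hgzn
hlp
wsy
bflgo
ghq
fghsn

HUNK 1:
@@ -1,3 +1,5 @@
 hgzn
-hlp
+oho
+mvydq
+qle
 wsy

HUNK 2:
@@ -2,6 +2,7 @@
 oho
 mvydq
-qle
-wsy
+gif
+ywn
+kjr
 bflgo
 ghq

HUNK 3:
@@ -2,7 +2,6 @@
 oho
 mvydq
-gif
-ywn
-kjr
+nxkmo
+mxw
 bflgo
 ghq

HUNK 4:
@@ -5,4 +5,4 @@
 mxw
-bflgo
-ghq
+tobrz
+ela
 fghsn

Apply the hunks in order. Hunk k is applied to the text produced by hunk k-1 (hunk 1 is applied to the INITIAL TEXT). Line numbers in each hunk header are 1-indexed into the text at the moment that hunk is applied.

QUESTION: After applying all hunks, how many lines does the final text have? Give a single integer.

Hunk 1: at line 1 remove [hlp] add [oho,mvydq,qle] -> 8 lines: hgzn oho mvydq qle wsy bflgo ghq fghsn
Hunk 2: at line 2 remove [qle,wsy] add [gif,ywn,kjr] -> 9 lines: hgzn oho mvydq gif ywn kjr bflgo ghq fghsn
Hunk 3: at line 2 remove [gif,ywn,kjr] add [nxkmo,mxw] -> 8 lines: hgzn oho mvydq nxkmo mxw bflgo ghq fghsn
Hunk 4: at line 5 remove [bflgo,ghq] add [tobrz,ela] -> 8 lines: hgzn oho mvydq nxkmo mxw tobrz ela fghsn
Final line count: 8

Answer: 8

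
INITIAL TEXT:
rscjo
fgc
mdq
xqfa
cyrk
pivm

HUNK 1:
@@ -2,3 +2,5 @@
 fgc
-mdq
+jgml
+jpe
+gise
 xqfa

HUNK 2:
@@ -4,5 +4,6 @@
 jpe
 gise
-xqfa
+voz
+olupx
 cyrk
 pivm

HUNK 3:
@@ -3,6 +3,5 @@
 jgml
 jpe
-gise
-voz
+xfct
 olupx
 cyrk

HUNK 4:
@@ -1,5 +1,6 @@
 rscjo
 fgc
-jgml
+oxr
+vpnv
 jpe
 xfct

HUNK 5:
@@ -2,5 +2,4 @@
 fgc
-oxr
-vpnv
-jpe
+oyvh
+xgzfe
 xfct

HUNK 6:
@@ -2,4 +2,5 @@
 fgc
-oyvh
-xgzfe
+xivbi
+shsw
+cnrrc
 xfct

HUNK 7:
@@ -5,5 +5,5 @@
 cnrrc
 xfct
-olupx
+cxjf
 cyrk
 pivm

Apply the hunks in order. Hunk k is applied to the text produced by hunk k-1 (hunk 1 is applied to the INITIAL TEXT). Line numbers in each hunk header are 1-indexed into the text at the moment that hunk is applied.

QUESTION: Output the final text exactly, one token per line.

Hunk 1: at line 2 remove [mdq] add [jgml,jpe,gise] -> 8 lines: rscjo fgc jgml jpe gise xqfa cyrk pivm
Hunk 2: at line 4 remove [xqfa] add [voz,olupx] -> 9 lines: rscjo fgc jgml jpe gise voz olupx cyrk pivm
Hunk 3: at line 3 remove [gise,voz] add [xfct] -> 8 lines: rscjo fgc jgml jpe xfct olupx cyrk pivm
Hunk 4: at line 1 remove [jgml] add [oxr,vpnv] -> 9 lines: rscjo fgc oxr vpnv jpe xfct olupx cyrk pivm
Hunk 5: at line 2 remove [oxr,vpnv,jpe] add [oyvh,xgzfe] -> 8 lines: rscjo fgc oyvh xgzfe xfct olupx cyrk pivm
Hunk 6: at line 2 remove [oyvh,xgzfe] add [xivbi,shsw,cnrrc] -> 9 lines: rscjo fgc xivbi shsw cnrrc xfct olupx cyrk pivm
Hunk 7: at line 5 remove [olupx] add [cxjf] -> 9 lines: rscjo fgc xivbi shsw cnrrc xfct cxjf cyrk pivm

Answer: rscjo
fgc
xivbi
shsw
cnrrc
xfct
cxjf
cyrk
pivm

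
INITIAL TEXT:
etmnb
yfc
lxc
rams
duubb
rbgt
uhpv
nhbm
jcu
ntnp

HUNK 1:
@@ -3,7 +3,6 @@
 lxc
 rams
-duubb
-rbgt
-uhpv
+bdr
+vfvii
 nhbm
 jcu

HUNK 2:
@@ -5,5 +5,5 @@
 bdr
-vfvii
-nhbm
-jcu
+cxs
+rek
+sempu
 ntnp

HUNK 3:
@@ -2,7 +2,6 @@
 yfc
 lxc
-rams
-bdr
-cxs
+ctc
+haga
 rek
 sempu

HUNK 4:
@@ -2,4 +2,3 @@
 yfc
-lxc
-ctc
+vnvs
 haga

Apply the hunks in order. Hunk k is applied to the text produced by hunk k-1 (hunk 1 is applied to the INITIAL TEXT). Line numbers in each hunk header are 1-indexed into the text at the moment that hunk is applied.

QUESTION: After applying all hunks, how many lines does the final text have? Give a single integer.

Answer: 7

Derivation:
Hunk 1: at line 3 remove [duubb,rbgt,uhpv] add [bdr,vfvii] -> 9 lines: etmnb yfc lxc rams bdr vfvii nhbm jcu ntnp
Hunk 2: at line 5 remove [vfvii,nhbm,jcu] add [cxs,rek,sempu] -> 9 lines: etmnb yfc lxc rams bdr cxs rek sempu ntnp
Hunk 3: at line 2 remove [rams,bdr,cxs] add [ctc,haga] -> 8 lines: etmnb yfc lxc ctc haga rek sempu ntnp
Hunk 4: at line 2 remove [lxc,ctc] add [vnvs] -> 7 lines: etmnb yfc vnvs haga rek sempu ntnp
Final line count: 7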